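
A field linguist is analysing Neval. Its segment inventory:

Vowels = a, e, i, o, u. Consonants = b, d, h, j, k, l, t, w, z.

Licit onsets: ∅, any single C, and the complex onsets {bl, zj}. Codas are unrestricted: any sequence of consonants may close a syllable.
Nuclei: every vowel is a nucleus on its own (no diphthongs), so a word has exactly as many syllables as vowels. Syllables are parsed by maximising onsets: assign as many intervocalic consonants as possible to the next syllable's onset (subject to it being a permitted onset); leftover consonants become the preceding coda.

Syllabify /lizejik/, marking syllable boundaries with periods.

The vowels are i, e, i — 3 nuclei, so 3 syllables.
Between /i/ (V1) and /e/ (V2): /z/ → onset of the next syllable (single consonants are always licit onsets).
Between /e/ (V2) and /i/ (V3): /j/ → onset of the next syllable (single consonants are always licit onsets).

li.ze.jik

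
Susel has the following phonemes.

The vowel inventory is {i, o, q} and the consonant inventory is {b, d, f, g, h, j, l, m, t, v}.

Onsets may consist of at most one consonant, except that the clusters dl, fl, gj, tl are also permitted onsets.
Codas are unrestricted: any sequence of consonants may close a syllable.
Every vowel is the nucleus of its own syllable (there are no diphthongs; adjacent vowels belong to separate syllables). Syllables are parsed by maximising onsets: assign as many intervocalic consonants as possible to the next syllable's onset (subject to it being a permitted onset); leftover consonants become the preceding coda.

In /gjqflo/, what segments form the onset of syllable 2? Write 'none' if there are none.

Vowels present: q, o; each is a nucleus, giving 2 syllables.
Between /q/ (V1) and /o/ (V2): cluster /fl/ — /fl/ is itself a permitted onset, so the whole cluster goes right; preceding coda = ∅.
Putting it together: gjq.flo.
Syllable 2 is /flo/: onset /fl/, nucleus /o/, coda ∅.

fl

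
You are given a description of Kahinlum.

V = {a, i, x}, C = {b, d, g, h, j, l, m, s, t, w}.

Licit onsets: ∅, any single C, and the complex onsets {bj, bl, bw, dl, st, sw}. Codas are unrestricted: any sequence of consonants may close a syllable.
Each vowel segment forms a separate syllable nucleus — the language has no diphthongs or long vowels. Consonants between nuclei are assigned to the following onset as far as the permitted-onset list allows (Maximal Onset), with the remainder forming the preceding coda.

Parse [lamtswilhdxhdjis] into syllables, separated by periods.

lamt.swilh.dxhd.jis

Vowels present: a, i, x, i; each is a nucleus, giving 4 syllables.
/a…i/ gap (V1→V2): /mtsw/ — longest licit onset from the right is /sw/, leaving /mt/ as coda.
/i…x/ gap (V2→V3): cluster /lhd/ — the longest permitted-onset suffix is /d/; onset = /d/, preceding coda = /lh/.
/x…i/ gap (V3→V4): cluster /hdj/ — the longest permitted-onset suffix is /j/; onset = /j/, preceding coda = /hd/.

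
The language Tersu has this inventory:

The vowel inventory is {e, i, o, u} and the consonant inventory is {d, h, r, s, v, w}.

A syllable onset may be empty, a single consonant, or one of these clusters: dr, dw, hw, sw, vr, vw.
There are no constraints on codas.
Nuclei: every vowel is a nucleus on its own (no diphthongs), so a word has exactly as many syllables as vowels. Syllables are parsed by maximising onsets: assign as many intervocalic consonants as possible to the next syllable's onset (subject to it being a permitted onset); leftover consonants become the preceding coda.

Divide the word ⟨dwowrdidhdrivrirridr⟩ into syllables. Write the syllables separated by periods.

Nuclei (vowels): o, i, i, i, i → 5 syllables.
/o…i/ gap (V1→V2): /wrd/ splits as /wr/ + /d/ (/d/ is the longest suffix that is a licit onset).
/i…i/ gap (V2→V3): /dhdr/ splits as /dh/ + /dr/ (/dr/ is the longest suffix that is a licit onset).
/i…i/ gap (V3→V4): /vr/ is a licit onset in full, so it all attaches to the next syllable.
/i…i/ gap (V4→V5): cluster /rr/ — the longest permitted-onset suffix is /r/; onset = /r/, preceding coda = /r/.

dwowr.didh.dri.vrir.ridr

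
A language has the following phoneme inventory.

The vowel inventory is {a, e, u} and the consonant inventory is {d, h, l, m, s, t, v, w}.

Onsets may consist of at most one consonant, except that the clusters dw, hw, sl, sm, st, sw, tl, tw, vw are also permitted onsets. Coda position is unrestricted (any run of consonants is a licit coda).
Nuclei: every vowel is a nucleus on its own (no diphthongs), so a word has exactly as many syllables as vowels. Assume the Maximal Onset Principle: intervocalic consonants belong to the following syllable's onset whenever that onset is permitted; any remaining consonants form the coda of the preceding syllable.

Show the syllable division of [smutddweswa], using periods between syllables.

smutd.dwe.swa

Nuclei (vowels): u, e, a → 3 syllables.
/u…e/ gap (V1→V2): /tddw/ — longest licit onset from the right is /dw/, leaving /td/ as coda.
/e…a/ gap (V2→V3): /sw/ — entire cluster is a permitted onset → onset /sw/, coda ∅.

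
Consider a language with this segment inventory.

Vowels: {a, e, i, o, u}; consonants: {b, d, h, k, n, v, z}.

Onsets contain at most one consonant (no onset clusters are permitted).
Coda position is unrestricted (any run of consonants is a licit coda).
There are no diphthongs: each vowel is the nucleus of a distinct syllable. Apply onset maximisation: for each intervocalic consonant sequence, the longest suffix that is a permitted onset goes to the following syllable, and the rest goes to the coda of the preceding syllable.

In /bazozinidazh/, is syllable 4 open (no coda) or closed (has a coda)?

Vowels present: a, o, i, i, a; each is a nucleus, giving 5 syllables.
Between /a/ (V1) and /o/ (V2): /z/ → onset of the next syllable (single consonants are always licit onsets).
Between /o/ (V2) and /i/ (V3): /z/ → onset of the next syllable (single consonants are always licit onsets).
Between /i/ (V3) and /i/ (V4): /n/ → onset of the next syllable (single consonants are always licit onsets).
Between /i/ (V4) and /a/ (V5): just /d/ — single C goes to the following onset.
So the parse is ba.zo.zi.ni.dazh.
Syllable 4 is /ni/; it ends in its nucleus with no coda, so it is open.

open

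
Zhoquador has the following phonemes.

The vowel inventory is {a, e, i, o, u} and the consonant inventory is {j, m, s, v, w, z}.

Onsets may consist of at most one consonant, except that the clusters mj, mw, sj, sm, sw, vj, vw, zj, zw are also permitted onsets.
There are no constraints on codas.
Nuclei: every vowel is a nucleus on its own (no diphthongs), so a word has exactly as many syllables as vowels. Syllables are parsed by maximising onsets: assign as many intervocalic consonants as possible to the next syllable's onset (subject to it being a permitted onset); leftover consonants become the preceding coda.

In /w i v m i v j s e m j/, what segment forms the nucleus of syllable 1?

i

Nuclei (vowels): i, i, e → 3 syllables.
The first nucleus (vowel 1 from the left) is /i/.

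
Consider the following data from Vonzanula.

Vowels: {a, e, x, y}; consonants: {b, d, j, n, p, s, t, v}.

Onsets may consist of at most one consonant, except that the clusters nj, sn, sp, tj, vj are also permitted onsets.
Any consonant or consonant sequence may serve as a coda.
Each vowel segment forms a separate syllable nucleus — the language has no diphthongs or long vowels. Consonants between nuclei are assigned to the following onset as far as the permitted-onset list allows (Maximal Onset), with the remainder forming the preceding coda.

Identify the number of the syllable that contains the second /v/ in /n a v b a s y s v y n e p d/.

4

The vowels are a, a, y, y, e — 5 nuclei, so 5 syllables.
/a…a/ gap (V1→V2): /vb/; trying suffixes from longest down, /b/ is the first permitted one, so coda /v/ | onset /b/.
/a…y/ gap (V2→V3): just /s/ — single C goes to the following onset.
/y…y/ gap (V3→V4): /sv/ splits as /s/ + /v/ (/v/ is the longest suffix that is a licit onset).
/y…e/ gap (V4→V5): /n/ is a single consonant, so it becomes the next onset.
So the parse is nav.ba.sys.vy.nepd.
The second /v/ is in the onset of syllable 4 (/vy/).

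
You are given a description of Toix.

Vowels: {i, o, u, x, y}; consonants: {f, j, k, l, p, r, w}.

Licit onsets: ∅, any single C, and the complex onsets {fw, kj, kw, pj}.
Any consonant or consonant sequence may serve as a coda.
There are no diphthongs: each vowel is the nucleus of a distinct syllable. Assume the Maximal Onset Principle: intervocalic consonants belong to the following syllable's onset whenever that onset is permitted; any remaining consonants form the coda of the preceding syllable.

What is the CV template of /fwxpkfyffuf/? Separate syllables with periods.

Vowels present: x, y, u; each is a nucleus, giving 3 syllables.
V1 /x/ – V2 /y/: /pkf/; trying suffixes from longest down, /f/ is the first permitted one, so coda /pk/ | onset /f/.
V2 /y/ – V3 /u/: cluster /ff/ — the longest permitted-onset suffix is /f/; onset = /f/, preceding coda = /f/.
Syllabification: fwxpk.fyf.fuf.
Mapping each syllable to C/V: /fwxpk/ → CCVCC, /fyf/ → CVC, /fuf/ → CVC.

CCVCC.CVC.CVC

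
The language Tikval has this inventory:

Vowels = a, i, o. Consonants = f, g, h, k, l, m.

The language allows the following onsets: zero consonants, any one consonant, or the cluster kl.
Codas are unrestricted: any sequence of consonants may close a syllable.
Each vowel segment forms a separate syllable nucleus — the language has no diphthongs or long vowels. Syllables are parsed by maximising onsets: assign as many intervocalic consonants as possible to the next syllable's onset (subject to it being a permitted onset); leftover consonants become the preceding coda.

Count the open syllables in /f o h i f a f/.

2

The vowels are o, i, a — 3 nuclei, so 3 syllables.
V1 /o/ – V2 /i/: /h/ is a single consonant, so it becomes the next onset.
V2 /i/ – V3 /a/: just /f/ — single C goes to the following onset.
Putting it together: fo.hi.faf.
Classifying each syllable: /fo/ (open), /hi/ (open), /faf/ (closed).
Open syllables: 2.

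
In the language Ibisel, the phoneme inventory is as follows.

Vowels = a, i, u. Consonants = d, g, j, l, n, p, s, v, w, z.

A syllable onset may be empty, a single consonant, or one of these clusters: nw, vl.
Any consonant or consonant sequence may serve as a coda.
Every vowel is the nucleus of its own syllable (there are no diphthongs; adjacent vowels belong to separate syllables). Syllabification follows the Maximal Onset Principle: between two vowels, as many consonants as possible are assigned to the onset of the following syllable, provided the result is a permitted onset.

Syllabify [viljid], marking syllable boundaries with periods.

vil.jid

Vowels present: i, i; each is a nucleus, giving 2 syllables.
/i…i/ gap (V1→V2): /lj/ — longest licit onset from the right is /j/, leaving /l/ as coda.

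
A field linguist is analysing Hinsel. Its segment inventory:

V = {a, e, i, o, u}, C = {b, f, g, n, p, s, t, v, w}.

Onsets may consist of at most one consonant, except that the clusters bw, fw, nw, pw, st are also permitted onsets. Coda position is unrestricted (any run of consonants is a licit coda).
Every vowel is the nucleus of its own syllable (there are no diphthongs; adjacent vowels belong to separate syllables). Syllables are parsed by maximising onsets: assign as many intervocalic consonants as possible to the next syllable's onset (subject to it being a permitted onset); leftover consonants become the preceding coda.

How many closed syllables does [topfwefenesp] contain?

2

Vowels present: o, e, e, e; each is a nucleus, giving 4 syllables.
Between /o/ (V1) and /e/ (V2): /pfw/ — longest licit onset from the right is /fw/, leaving /p/ as coda.
Between /e/ (V2) and /e/ (V3): /f/ is a single consonant, so it becomes the next onset.
Between /e/ (V3) and /e/ (V4): /n/ → onset of the next syllable (single consonants are always licit onsets).
Result: top.fwe.fe.nesp.
Classifying each syllable: /top/ (closed), /fwe/ (open), /fe/ (open), /nesp/ (closed).
Closed syllables: 2.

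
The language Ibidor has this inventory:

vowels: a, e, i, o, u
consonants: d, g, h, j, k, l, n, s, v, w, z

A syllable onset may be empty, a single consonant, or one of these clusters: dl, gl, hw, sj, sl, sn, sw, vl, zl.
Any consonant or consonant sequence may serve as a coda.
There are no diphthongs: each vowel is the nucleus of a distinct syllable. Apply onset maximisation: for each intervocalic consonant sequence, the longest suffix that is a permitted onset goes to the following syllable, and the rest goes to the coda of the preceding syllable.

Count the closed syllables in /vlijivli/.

Vowels present: i, i, i; each is a nucleus, giving 3 syllables.
σ1/σ2 boundary: /j/ → onset of the next syllable (single consonants are always licit onsets).
σ2/σ3 boundary: /vl/ — entire cluster is a permitted onset → onset /vl/, coda ∅.
Putting it together: vli.ji.vli.
Classifying each syllable: /vli/ (open), /ji/ (open), /vli/ (open).
Closed syllables: 0.

0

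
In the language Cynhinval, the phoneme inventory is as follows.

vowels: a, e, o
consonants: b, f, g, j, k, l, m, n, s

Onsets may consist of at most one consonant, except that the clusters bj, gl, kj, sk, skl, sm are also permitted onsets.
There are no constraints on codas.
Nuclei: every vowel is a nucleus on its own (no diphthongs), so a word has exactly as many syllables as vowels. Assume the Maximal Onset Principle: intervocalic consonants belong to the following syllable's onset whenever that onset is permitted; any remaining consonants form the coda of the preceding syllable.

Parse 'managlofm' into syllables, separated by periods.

The vowels are a, a, o — 3 nuclei, so 3 syllables.
σ1/σ2 boundary: just /n/ — single C goes to the following onset.
σ2/σ3 boundary: cluster /gl/ — /gl/ is itself a permitted onset, so the whole cluster goes right; preceding coda = ∅.

ma.na.glofm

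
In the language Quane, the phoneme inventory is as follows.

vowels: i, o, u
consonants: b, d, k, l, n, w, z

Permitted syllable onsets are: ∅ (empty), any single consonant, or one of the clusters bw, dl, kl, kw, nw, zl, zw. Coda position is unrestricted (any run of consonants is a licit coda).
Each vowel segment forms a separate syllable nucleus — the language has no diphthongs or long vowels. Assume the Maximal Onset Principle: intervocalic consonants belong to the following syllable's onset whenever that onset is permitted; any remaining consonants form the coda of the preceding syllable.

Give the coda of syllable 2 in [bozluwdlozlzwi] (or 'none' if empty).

w

The vowels are o, u, o, i — 4 nuclei, so 4 syllables.
Between /o/ (V1) and /u/ (V2): /zl/ — entire cluster is a permitted onset → onset /zl/, coda ∅.
Between /u/ (V2) and /o/ (V3): /wdl/; trying suffixes from longest down, /dl/ is the first permitted one, so coda /w/ | onset /dl/.
Between /o/ (V3) and /i/ (V4): /zlzw/ splits as /zl/ + /zw/ (/zw/ is the longest suffix that is a licit onset).
So the parse is bo.zluw.dlozl.zwi.
Syllable 2 is /zluw/: onset /zl/, nucleus /u/, coda /w/.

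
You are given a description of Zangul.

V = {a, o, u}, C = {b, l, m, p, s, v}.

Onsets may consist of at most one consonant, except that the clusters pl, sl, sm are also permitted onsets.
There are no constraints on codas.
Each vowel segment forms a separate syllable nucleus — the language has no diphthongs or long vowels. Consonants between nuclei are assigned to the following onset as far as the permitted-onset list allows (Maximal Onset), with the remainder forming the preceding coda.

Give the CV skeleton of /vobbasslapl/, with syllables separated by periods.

CVC.CVC.CCVCC

The vowels are o, a, a — 3 nuclei, so 3 syllables.
σ1/σ2 boundary: /bb/ splits as /b/ + /b/ (/b/ is the longest suffix that is a licit onset).
σ2/σ3 boundary: /ssl/; trying suffixes from longest down, /sl/ is the first permitted one, so coda /s/ | onset /sl/.
So the parse is vob.bas.slapl.
Mapping each syllable to C/V: /vob/ → CVC, /bas/ → CVC, /slapl/ → CCVCC.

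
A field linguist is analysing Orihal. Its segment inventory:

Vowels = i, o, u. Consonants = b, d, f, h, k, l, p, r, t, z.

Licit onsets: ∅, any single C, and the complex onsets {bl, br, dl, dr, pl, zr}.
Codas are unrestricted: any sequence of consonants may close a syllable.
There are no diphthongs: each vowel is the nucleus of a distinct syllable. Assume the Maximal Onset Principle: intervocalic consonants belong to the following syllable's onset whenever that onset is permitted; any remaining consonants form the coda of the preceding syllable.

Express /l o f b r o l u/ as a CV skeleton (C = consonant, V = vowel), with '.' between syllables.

Nuclei (vowels): o, o, u → 3 syllables.
σ1/σ2 boundary: cluster /fbr/ — the longest permitted-onset suffix is /br/; onset = /br/, preceding coda = /f/.
σ2/σ3 boundary: /l/ → onset of the next syllable (single consonants are always licit onsets).
Putting it together: lof.bro.lu.
Mapping each syllable to C/V: /lof/ → CVC, /bro/ → CCV, /lu/ → CV.

CVC.CCV.CV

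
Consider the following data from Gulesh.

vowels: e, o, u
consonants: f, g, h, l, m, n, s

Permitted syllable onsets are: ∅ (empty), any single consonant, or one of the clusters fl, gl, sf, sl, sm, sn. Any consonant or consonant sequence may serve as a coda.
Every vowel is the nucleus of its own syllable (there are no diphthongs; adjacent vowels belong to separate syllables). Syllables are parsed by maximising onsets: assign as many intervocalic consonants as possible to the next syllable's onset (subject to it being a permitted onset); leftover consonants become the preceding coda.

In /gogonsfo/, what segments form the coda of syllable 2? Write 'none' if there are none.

Vowels present: o, o, o; each is a nucleus, giving 3 syllables.
/o…o/ gap (V1→V2): just /g/ — single C goes to the following onset.
/o…o/ gap (V2→V3): /nsf/ — longest licit onset from the right is /sf/, leaving /n/ as coda.
Result: go.gon.sfo.
Syllable 2 is /gon/: onset /g/, nucleus /o/, coda /n/.

n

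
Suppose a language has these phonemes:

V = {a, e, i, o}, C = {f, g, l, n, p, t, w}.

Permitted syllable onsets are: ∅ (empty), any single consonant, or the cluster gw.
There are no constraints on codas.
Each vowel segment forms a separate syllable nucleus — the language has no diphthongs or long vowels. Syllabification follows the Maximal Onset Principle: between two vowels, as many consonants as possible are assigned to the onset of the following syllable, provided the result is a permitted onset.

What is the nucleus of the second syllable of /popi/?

i

Nuclei (vowels): o, i → 2 syllables.
The second nucleus (vowel 2 from the left) is /i/.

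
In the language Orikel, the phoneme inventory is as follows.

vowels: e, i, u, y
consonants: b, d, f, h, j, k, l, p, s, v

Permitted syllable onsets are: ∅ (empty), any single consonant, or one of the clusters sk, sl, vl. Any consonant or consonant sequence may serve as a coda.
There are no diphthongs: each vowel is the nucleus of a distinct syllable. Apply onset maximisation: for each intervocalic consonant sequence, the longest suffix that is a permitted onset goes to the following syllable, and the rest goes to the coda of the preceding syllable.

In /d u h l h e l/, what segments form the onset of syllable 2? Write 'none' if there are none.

Nuclei (vowels): u, e → 2 syllables.
σ1/σ2 boundary: /hlh/; trying suffixes from longest down, /h/ is the first permitted one, so coda /hl/ | onset /h/.
Putting it together: duhl.hel.
Syllable 2 is /hel/: onset /h/, nucleus /e/, coda /l/.

h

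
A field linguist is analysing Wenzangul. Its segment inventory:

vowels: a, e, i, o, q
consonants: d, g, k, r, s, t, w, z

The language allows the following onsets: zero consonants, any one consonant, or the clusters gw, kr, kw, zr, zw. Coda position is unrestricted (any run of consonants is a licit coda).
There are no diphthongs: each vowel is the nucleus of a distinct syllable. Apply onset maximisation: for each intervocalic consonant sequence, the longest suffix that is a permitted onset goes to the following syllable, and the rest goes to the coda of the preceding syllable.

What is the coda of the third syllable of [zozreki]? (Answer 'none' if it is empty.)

none

Nuclei (vowels): o, e, i → 3 syllables.
V1 /o/ – V2 /e/: /zr/ is a licit onset in full, so it all attaches to the next syllable.
V2 /e/ – V3 /i/: /k/ → onset of the next syllable (single consonants are always licit onsets).
Result: zo.zre.ki.
Syllable 3 is /ki/: onset /k/, nucleus /i/, coda ∅.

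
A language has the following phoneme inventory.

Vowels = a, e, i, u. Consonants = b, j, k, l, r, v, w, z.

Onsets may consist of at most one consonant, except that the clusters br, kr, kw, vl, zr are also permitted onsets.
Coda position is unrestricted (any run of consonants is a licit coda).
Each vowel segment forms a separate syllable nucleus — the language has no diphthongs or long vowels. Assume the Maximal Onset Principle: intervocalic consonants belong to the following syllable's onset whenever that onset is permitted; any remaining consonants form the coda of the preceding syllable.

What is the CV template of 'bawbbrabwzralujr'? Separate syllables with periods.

CVCC.CCVCC.CCV.CVCC

Nuclei (vowels): a, a, a, u → 4 syllables.
Between /a/ (V1) and /a/ (V2): cluster /wbbr/ — the longest permitted-onset suffix is /br/; onset = /br/, preceding coda = /wb/.
Between /a/ (V2) and /a/ (V3): cluster /bwzr/ — the longest permitted-onset suffix is /zr/; onset = /zr/, preceding coda = /bw/.
Between /a/ (V3) and /u/ (V4): just /l/ — single C goes to the following onset.
Syllabification: bawb.brabw.zra.lujr.
Mapping each syllable to C/V: /bawb/ → CVCC, /brabw/ → CCVCC, /zra/ → CCV, /lujr/ → CVCC.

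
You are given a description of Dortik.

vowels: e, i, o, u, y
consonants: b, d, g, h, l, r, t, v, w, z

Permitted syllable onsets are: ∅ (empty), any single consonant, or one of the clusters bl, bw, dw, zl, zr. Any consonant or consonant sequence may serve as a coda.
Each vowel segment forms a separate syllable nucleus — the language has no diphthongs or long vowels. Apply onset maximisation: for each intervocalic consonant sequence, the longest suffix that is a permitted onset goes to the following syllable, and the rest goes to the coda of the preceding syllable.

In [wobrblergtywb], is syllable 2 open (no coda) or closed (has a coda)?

Nuclei (vowels): o, e, y → 3 syllables.
V1 /o/ – V2 /e/: /brbl/ splits as /br/ + /bl/ (/bl/ is the longest suffix that is a licit onset).
V2 /e/ – V3 /y/: /rgt/ splits as /rg/ + /t/ (/t/ is the longest suffix that is a licit onset).
Syllabification: wobr.blerg.tywb.
Syllable 2 is /blerg/ with coda /rg/, so it is closed.

closed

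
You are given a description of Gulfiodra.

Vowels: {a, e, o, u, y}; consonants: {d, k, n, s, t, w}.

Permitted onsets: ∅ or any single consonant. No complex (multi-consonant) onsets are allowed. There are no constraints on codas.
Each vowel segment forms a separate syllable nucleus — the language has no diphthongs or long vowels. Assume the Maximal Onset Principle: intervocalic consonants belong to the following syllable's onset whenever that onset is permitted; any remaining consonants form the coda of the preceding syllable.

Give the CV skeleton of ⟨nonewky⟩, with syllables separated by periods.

Nuclei (vowels): o, e, y → 3 syllables.
V1 /o/ – V2 /e/: /n/ → onset of the next syllable (single consonants are always licit onsets).
V2 /e/ – V3 /y/: /wk/; trying suffixes from longest down, /k/ is the first permitted one, so coda /w/ | onset /k/.
Putting it together: no.new.ky.
Mapping each syllable to C/V: /no/ → CV, /new/ → CVC, /ky/ → CV.

CV.CVC.CV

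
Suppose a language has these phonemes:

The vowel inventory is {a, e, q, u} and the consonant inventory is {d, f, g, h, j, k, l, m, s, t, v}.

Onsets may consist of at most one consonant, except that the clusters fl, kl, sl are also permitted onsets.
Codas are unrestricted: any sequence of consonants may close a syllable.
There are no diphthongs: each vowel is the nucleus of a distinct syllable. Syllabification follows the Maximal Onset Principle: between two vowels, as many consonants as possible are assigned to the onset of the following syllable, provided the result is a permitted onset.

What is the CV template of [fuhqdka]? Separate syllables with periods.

Vowels present: u, q, a; each is a nucleus, giving 3 syllables.
Between /u/ (V1) and /q/ (V2): /h/ is a single consonant, so it becomes the next onset.
Between /q/ (V2) and /a/ (V3): /dk/ splits as /d/ + /k/ (/k/ is the longest suffix that is a licit onset).
Result: fu.hqd.ka.
Mapping each syllable to C/V: /fu/ → CV, /hqd/ → CVC, /ka/ → CV.

CV.CVC.CV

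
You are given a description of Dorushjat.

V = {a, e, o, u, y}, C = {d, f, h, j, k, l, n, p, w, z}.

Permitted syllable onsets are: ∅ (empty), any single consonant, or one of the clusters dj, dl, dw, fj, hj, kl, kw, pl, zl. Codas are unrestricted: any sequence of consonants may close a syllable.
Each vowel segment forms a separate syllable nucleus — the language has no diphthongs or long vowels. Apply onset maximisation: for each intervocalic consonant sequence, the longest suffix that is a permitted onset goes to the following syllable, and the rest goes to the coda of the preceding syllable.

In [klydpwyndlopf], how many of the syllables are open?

Vowels present: y, y, o; each is a nucleus, giving 3 syllables.
/y…y/ gap (V1→V2): /dpw/ — longest licit onset from the right is /w/, leaving /dp/ as coda.
/y…o/ gap (V2→V3): /ndl/; trying suffixes from longest down, /dl/ is the first permitted one, so coda /n/ | onset /dl/.
Syllabification: klydp.wyn.dlopf.
Classifying each syllable: /klydp/ (closed), /wyn/ (closed), /dlopf/ (closed).
Open syllables: 0.

0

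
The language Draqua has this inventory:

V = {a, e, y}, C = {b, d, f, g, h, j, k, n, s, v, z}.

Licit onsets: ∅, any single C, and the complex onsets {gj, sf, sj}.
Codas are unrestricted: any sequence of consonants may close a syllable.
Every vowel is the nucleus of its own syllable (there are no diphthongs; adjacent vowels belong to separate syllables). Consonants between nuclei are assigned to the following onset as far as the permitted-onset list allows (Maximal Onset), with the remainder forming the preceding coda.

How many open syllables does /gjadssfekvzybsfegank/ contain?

1

Vowels present: a, e, y, e, a; each is a nucleus, giving 5 syllables.
V1 /a/ – V2 /e/: /dssf/ splits as /ds/ + /sf/ (/sf/ is the longest suffix that is a licit onset).
V2 /e/ – V3 /y/: /kvz/; trying suffixes from longest down, /z/ is the first permitted one, so coda /kv/ | onset /z/.
V3 /y/ – V4 /e/: /bsf/ splits as /b/ + /sf/ (/sf/ is the longest suffix that is a licit onset).
V4 /e/ – V5 /a/: /g/ → onset of the next syllable (single consonants are always licit onsets).
Syllabification: gjads.sfekv.zyb.sfe.gank.
Classifying each syllable: /gjads/ (closed), /sfekv/ (closed), /zyb/ (closed), /sfe/ (open), /gank/ (closed).
Open syllables: 1.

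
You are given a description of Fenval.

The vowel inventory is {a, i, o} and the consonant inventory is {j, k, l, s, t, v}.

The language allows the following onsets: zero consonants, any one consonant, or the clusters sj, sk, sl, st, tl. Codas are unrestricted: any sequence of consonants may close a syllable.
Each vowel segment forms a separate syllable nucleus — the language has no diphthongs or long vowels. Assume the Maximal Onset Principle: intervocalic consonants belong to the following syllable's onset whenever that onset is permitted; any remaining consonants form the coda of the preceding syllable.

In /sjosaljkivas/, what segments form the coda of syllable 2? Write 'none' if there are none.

lj

Nuclei (vowels): o, a, i, a → 4 syllables.
σ1/σ2 boundary: /s/ is a single consonant, so it becomes the next onset.
σ2/σ3 boundary: /ljk/; trying suffixes from longest down, /k/ is the first permitted one, so coda /lj/ | onset /k/.
σ3/σ4 boundary: just /v/ — single C goes to the following onset.
Result: sjo.salj.ki.vas.
Syllable 2 is /salj/: onset /s/, nucleus /a/, coda /lj/.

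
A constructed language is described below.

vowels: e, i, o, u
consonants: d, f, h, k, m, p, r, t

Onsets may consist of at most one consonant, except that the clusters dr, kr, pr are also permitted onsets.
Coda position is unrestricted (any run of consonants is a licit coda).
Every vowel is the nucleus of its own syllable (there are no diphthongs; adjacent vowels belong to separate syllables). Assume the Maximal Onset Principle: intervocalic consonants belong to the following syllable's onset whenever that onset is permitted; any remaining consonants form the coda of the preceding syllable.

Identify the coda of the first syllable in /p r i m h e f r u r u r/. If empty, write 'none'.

m

Vowels present: i, e, u, u; each is a nucleus, giving 4 syllables.
σ1/σ2 boundary: /mh/; trying suffixes from longest down, /h/ is the first permitted one, so coda /m/ | onset /h/.
σ2/σ3 boundary: /fr/ — longest licit onset from the right is /r/, leaving /f/ as coda.
σ3/σ4 boundary: /r/ → onset of the next syllable (single consonants are always licit onsets).
Syllabification: prim.hef.ru.rur.
Syllable 1 is /prim/: onset /pr/, nucleus /i/, coda /m/.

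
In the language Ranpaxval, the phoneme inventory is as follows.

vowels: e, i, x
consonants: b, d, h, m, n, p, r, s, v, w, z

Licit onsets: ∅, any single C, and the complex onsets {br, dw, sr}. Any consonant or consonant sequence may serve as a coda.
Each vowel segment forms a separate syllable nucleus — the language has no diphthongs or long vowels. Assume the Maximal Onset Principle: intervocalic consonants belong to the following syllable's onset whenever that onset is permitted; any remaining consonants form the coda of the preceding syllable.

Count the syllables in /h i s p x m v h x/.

3

Vowels present: i, x, x; each is a nucleus, giving 3 syllables.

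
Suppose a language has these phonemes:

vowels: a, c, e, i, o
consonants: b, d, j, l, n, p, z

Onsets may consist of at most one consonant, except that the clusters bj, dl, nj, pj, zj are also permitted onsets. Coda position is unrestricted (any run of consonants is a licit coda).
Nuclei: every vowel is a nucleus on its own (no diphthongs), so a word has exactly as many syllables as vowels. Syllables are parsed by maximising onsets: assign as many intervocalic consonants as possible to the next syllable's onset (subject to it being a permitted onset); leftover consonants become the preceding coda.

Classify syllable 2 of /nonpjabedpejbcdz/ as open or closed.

The vowels are o, a, e, e, c — 5 nuclei, so 5 syllables.
/o…a/ gap (V1→V2): /npj/; trying suffixes from longest down, /pj/ is the first permitted one, so coda /n/ | onset /pj/.
/a…e/ gap (V2→V3): /b/ is a single consonant, so it becomes the next onset.
/e…e/ gap (V3→V4): /dp/; trying suffixes from longest down, /p/ is the first permitted one, so coda /d/ | onset /p/.
/e…c/ gap (V4→V5): /jb/; trying suffixes from longest down, /b/ is the first permitted one, so coda /j/ | onset /b/.
So the parse is non.pja.bed.pej.bcdz.
Syllable 2 is /pja/; it ends in its nucleus with no coda, so it is open.

open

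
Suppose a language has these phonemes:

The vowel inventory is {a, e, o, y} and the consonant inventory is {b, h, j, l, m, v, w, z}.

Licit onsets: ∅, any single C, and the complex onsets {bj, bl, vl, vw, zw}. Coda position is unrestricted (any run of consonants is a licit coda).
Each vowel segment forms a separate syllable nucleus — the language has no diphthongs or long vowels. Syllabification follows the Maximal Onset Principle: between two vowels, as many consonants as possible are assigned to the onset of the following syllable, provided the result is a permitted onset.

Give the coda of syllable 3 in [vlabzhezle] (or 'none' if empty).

none

The vowels are a, e, e — 3 nuclei, so 3 syllables.
/a…e/ gap (V1→V2): /bzh/; trying suffixes from longest down, /h/ is the first permitted one, so coda /bz/ | onset /h/.
/e…e/ gap (V2→V3): /zl/; trying suffixes from longest down, /l/ is the first permitted one, so coda /z/ | onset /l/.
Result: vlabz.hez.le.
Syllable 3 is /le/: onset /l/, nucleus /e/, coda ∅.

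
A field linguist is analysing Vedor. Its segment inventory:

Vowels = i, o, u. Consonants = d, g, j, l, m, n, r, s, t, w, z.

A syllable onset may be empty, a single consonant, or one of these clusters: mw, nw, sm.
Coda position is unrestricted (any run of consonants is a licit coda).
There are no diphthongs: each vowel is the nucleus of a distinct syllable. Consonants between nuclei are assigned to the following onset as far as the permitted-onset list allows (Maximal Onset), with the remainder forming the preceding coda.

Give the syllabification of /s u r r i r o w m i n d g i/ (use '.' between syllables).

Nuclei (vowels): u, i, o, i, i → 5 syllables.
Between /u/ (V1) and /i/ (V2): /rr/ — longest licit onset from the right is /r/, leaving /r/ as coda.
Between /i/ (V2) and /o/ (V3): /r/ → onset of the next syllable (single consonants are always licit onsets).
Between /o/ (V3) and /i/ (V4): /wm/ — longest licit onset from the right is /m/, leaving /w/ as coda.
Between /i/ (V4) and /i/ (V5): /ndg/ splits as /nd/ + /g/ (/g/ is the longest suffix that is a licit onset).

sur.ri.row.mind.gi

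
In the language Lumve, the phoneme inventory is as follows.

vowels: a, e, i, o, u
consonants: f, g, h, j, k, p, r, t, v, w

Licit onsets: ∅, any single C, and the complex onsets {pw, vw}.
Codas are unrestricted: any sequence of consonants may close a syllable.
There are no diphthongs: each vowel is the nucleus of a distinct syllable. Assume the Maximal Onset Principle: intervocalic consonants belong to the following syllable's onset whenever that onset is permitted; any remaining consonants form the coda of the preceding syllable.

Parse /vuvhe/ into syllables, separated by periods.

Nuclei (vowels): u, e → 2 syllables.
V1 /u/ – V2 /e/: /vh/ — longest licit onset from the right is /h/, leaving /v/ as coda.

vuv.he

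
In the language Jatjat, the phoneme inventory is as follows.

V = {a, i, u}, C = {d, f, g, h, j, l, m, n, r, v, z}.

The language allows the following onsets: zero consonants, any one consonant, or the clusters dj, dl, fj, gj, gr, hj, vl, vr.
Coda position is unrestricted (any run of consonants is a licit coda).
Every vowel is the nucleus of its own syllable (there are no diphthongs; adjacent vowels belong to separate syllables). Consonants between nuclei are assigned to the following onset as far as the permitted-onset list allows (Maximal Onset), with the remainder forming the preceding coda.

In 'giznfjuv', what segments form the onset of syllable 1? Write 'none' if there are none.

g

Nuclei (vowels): i, u → 2 syllables.
σ1/σ2 boundary: cluster /znfj/ — the longest permitted-onset suffix is /fj/; onset = /fj/, preceding coda = /zn/.
So the parse is gizn.fjuv.
Syllable 1 is /gizn/: onset /g/, nucleus /i/, coda /zn/.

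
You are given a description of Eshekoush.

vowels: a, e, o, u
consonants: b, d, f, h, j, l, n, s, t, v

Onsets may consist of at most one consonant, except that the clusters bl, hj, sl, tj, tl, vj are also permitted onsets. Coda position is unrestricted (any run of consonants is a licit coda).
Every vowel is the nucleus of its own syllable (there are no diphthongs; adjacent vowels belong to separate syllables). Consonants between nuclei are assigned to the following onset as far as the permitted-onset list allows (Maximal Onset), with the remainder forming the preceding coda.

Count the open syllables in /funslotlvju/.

The vowels are u, o, u — 3 nuclei, so 3 syllables.
V1 /u/ – V2 /o/: /nsl/; trying suffixes from longest down, /sl/ is the first permitted one, so coda /n/ | onset /sl/.
V2 /o/ – V3 /u/: /tlvj/; trying suffixes from longest down, /vj/ is the first permitted one, so coda /tl/ | onset /vj/.
Syllabification: fun.slotl.vju.
Classifying each syllable: /fun/ (closed), /slotl/ (closed), /vju/ (open).
Open syllables: 1.

1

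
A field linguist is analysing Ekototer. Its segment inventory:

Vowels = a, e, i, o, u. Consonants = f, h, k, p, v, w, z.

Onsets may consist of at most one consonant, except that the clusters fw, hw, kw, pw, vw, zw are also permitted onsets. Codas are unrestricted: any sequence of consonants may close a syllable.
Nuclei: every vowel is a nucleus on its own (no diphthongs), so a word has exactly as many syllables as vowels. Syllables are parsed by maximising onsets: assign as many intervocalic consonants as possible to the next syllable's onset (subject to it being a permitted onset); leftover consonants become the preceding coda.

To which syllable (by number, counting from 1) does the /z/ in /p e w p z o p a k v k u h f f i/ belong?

2

Nuclei (vowels): e, o, a, u, i → 5 syllables.
/e…o/ gap (V1→V2): /wpz/ — longest licit onset from the right is /z/, leaving /wp/ as coda.
/o…a/ gap (V2→V3): /p/ is a single consonant, so it becomes the next onset.
/a…u/ gap (V3→V4): /kvk/ splits as /kv/ + /k/ (/k/ is the longest suffix that is a licit onset).
/u…i/ gap (V4→V5): cluster /hff/ — the longest permitted-onset suffix is /f/; onset = /f/, preceding coda = /hf/.
Result: pewp.zo.pakv.kuhf.fi.
The /z/ is in the onset of syllable 2 (/zo/).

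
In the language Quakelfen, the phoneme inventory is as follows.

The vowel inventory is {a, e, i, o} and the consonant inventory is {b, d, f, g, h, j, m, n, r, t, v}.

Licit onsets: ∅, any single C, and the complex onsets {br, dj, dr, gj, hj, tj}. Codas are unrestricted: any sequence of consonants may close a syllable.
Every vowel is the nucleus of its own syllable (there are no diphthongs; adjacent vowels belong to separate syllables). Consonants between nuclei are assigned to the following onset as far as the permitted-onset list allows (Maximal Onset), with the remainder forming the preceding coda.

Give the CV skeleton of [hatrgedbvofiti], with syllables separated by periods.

The vowels are a, e, o, i, i — 5 nuclei, so 5 syllables.
Between /a/ (V1) and /e/ (V2): /trg/ — longest licit onset from the right is /g/, leaving /tr/ as coda.
Between /e/ (V2) and /o/ (V3): /dbv/ splits as /db/ + /v/ (/v/ is the longest suffix that is a licit onset).
Between /o/ (V3) and /i/ (V4): /f/ is a single consonant, so it becomes the next onset.
Between /i/ (V4) and /i/ (V5): /t/ is a single consonant, so it becomes the next onset.
Putting it together: hatr.gedb.vo.fi.ti.
Mapping each syllable to C/V: /hatr/ → CVCC, /gedb/ → CVCC, /vo/ → CV, /fi/ → CV, /ti/ → CV.

CVCC.CVCC.CV.CV.CV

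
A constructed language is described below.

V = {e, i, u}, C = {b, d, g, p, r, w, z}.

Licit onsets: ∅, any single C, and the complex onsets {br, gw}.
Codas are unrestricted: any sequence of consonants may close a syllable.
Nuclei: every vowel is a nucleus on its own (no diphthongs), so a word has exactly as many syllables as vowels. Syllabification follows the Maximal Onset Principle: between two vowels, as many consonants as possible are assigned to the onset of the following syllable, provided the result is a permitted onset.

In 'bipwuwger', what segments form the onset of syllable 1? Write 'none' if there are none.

The vowels are i, u, e — 3 nuclei, so 3 syllables.
V1 /i/ – V2 /u/: /pw/ — longest licit onset from the right is /w/, leaving /p/ as coda.
V2 /u/ – V3 /e/: /wg/ splits as /w/ + /g/ (/g/ is the longest suffix that is a licit onset).
Syllabification: bip.wuw.ger.
Syllable 1 is /bip/: onset /b/, nucleus /i/, coda /p/.

b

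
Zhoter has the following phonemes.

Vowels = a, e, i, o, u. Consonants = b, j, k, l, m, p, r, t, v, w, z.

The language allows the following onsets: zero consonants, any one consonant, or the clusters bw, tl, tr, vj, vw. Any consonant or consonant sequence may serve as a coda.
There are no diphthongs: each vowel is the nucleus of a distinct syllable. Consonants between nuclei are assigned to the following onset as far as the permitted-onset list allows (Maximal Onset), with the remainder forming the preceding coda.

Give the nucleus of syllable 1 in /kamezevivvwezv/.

The vowels are a, e, e, i, e — 5 nuclei, so 5 syllables.
The first nucleus (vowel 1 from the left) is /a/.

a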